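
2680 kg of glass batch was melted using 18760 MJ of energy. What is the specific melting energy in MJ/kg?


Rearrange E = m * s for s:
  s = E / m
  s = 18760 / 2680 = 7.0 MJ/kg

7.0 MJ/kg


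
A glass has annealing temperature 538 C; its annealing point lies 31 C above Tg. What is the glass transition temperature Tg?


Rearrange T_anneal = Tg + offset for Tg:
  Tg = T_anneal - offset = 538 - 31 = 507 C

507 C


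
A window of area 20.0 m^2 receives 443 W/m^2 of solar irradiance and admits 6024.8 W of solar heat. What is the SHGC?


Rearrange Q = Area * SHGC * Irradiance:
  SHGC = Q / (Area * Irradiance)
  SHGC = 6024.8 / (20.0 * 443) = 0.68

0.68


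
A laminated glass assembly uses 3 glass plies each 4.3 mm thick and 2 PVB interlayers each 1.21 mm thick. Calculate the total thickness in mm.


Total thickness = glass contribution + PVB contribution
  Glass: 3 * 4.3 = 12.9 mm
  PVB: 2 * 1.21 = 2.42 mm
  Total = 12.9 + 2.42 = 15.32 mm

15.32 mm


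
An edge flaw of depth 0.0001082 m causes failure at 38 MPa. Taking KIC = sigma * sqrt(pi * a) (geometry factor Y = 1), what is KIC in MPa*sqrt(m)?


Fracture toughness: KIC = sigma * sqrt(pi * a)
  pi * a = pi * 0.0001082 = 0.00033992
  sqrt(pi * a) = 0.018437
  KIC = 38 * 0.018437 = 0.701 MPa*sqrt(m)

0.701 MPa*sqrt(m)


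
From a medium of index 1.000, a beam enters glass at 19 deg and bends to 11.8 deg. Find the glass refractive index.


Apply Snell's law: n1 * sin(theta1) = n2 * sin(theta2)
  n2 = n1 * sin(theta1) / sin(theta2)
  sin(19) = 0.325568
  sin(11.8) = 0.204496
  n2 = 1.000 * 0.325568 / 0.204496 = 1.5921

1.5921


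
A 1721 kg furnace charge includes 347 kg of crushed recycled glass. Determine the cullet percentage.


Cullet ratio = (cullet mass / total batch mass) * 100
  Ratio = 347 / 1721 * 100 = 20.16%

20.16%


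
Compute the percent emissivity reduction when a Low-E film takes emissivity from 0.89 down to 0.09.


Percentage reduction = (1 - coated/uncoated) * 100
  Ratio = 0.09 / 0.89 = 0.1011
  Reduction = (1 - 0.1011) * 100 = 89.9%

89.9%


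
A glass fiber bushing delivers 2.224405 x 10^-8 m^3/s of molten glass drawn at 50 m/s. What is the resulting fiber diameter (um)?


Cross-sectional area from continuity:
  A = Q / v = 2.224405 x 10^-8 / 50 = 4.44881 x 10^-10 m^2
Diameter from circular cross-section:
  d = sqrt(4A / pi) * 10^6 (m -> um)
  d = sqrt(4 * 4.44881 x 10^-10 / pi) * 10^6 = 23.8 um

23.8 um


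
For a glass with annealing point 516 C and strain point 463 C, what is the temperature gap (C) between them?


Gap = T_anneal - T_strain:
  gap = 516 - 463 = 53 C

53 C


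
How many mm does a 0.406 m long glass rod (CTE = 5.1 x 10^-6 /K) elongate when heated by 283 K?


Thermal expansion formula: dL = alpha * L0 * dT
  dL = (5.1 x 10^-6) * 0.406 * 283 = 0.00058598 m
Convert to mm: 0.00058598 * 1000 = 0.586 mm

0.586 mm


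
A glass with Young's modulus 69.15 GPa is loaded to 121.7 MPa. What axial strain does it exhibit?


Rearrange E = sigma / epsilon:
  epsilon = sigma / E
  E (MPa) = 69.15 * 1000 = 69150
  epsilon = 121.7 / 69150 = 0.00176

0.00176


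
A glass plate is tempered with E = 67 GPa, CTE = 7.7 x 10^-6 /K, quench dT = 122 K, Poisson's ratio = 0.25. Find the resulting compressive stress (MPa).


Tempering stress: sigma = E * alpha * dT / (1 - nu)
  E (MPa) = 67 * 1000 = 67000
  Numerator = 67000 * (7.7 x 10^-6) * 122 = 62.9398
  Denominator = 1 - 0.25 = 0.75
  sigma = 62.9398 / 0.75 = 83.9 MPa

83.9 MPa


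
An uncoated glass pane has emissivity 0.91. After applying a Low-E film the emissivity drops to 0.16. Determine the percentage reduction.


Percentage reduction = (1 - coated/uncoated) * 100
  Ratio = 0.16 / 0.91 = 0.1758
  Reduction = (1 - 0.1758) * 100 = 82.4%

82.4%


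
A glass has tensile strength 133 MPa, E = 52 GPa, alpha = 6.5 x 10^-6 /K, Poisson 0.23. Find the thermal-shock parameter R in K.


Thermal shock resistance: R = sigma * (1 - nu) / (E * alpha)
  Numerator = 133 * (1 - 0.23) = 102.41
  Denominator = 52 * 1000 * (6.5 x 10^-6) = 0.338
  R = 102.41 / 0.338 = 303.0 K

303.0 K


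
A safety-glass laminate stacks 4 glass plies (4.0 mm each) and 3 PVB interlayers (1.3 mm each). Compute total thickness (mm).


Total thickness = glass contribution + PVB contribution
  Glass: 4 * 4.0 = 16.0 mm
  PVB: 3 * 1.3 = 3.9 mm
  Total = 16.0 + 3.9 = 19.9 mm

19.9 mm


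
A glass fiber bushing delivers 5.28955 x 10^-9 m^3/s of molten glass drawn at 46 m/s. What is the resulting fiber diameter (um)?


Cross-sectional area from continuity:
  A = Q / v = 5.28955 x 10^-9 / 46 = 1.149902 x 10^-10 m^2
Diameter from circular cross-section:
  d = sqrt(4A / pi) * 10^6 (m -> um)
  d = sqrt(4 * 1.149902 x 10^-10 / pi) * 10^6 = 12.1 um

12.1 um


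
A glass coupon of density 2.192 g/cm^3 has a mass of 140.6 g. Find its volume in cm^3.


Rearrange rho = m / V:
  V = m / rho
  V = 140.6 / 2.192 = 64.142 cm^3

64.142 cm^3


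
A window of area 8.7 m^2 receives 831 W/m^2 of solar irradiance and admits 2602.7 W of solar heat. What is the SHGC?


Rearrange Q = Area * SHGC * Irradiance:
  SHGC = Q / (Area * Irradiance)
  SHGC = 2602.7 / (8.7 * 831) = 0.36

0.36


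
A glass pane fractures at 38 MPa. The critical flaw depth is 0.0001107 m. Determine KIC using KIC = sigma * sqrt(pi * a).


Fracture toughness: KIC = sigma * sqrt(pi * a)
  pi * a = pi * 0.0001107 = 0.000347774
  sqrt(pi * a) = 0.018649
  KIC = 38 * 0.018649 = 0.709 MPa*sqrt(m)

0.709 MPa*sqrt(m)


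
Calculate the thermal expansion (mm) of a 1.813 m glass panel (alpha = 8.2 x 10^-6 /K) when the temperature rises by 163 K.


Thermal expansion formula: dL = alpha * L0 * dT
  dL = (8.2 x 10^-6) * 1.813 * 163 = 0.00242326 m
Convert to mm: 0.00242326 * 1000 = 2.4233 mm

2.4233 mm


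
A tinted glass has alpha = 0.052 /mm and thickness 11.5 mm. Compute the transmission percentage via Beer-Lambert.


Beer-Lambert law: T = exp(-alpha * thickness)
  exponent = -0.052 * 11.5 = -0.598
  T = exp(-0.598) = 0.5499
  Percentage = 0.5499 * 100 = 54.99%

54.99%


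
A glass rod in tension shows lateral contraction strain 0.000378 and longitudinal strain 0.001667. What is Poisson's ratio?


Poisson's ratio: nu = lateral strain / axial strain
  nu = 0.000378 / 0.001667 = 0.2268

0.2268


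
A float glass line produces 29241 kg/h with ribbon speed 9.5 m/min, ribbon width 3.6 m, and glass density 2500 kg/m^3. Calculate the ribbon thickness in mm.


Ribbon cross-section from mass balance:
  Volume rate = throughput / density = 29241 / 2500 = 11.6964 m^3/h
  thickness = volume rate / (speed * 60 * width), i.e.
  thickness = throughput / (60 * speed * width * density) * 1000
  thickness = 29241 / (60 * 9.5 * 3.6 * 2500) * 1000 = 5.7 mm

5.7 mm


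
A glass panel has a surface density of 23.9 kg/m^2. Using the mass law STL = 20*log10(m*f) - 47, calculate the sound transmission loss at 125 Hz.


Mass law: STL = 20 * log10(m * f) - 47
  m * f = 23.9 * 125 = 2987.5
  log10(2987.5) = 3.47531
  STL = 20 * 3.47531 - 47 = 69.5062 - 47 = 22.5 dB

22.5 dB


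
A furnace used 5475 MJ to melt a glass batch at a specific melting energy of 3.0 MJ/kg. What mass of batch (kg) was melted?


Rearrange E = m * s for m:
  m = E / s
  m = 5475 / 3.0 = 1825.0 kg

1825.0 kg


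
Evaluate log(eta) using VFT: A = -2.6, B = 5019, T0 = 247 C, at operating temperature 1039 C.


VFT equation: log(eta) = A + B / (T - T0)
  T - T0 = 1039 - 247 = 792
  B / (T - T0) = 5019 / 792 = 6.337
  log(eta) = -2.6 + 6.337 = 3.737

3.737


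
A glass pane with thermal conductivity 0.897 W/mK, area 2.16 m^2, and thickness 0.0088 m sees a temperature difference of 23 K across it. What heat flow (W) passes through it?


Fourier's law: Q = k * A * dT / t
  Q = 0.897 * 2.16 * 23 / 0.0088
  Q = 44.56296 / 0.0088 = 5064 W

5064 W


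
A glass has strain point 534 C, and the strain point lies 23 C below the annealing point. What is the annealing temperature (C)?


T_anneal = T_strain + gap:
  T_anneal = 534 + 23 = 557 C

557 C


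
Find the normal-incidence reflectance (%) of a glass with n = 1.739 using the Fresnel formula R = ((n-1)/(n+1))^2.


Fresnel reflectance at normal incidence:
  R = ((n - 1)/(n + 1))^2
  (n - 1)/(n + 1) = (1.739 - 1)/(1.739 + 1) = 0.269806
  R = 0.269806^2 = 0.0727953
  R(%) = 0.0727953 * 100 = 7.28%

7.28%


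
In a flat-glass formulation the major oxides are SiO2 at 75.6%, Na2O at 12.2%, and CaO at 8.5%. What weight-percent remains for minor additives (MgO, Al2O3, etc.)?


Sum the three major oxides:
  SiO2 + Na2O + CaO = 75.6 + 12.2 + 8.5 = 96.3%
Subtract from 100%:
  Others = 100 - 96.3 = 3.7%

3.7%


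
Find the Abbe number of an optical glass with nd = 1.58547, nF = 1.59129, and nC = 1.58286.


Abbe number formula: Vd = (nd - 1) / (nF - nC)
  nd - 1 = 1.58547 - 1 = 0.58547
  nF - nC = 1.59129 - 1.58286 = 0.00843
  Vd = 0.58547 / 0.00843 = 69.45

69.45


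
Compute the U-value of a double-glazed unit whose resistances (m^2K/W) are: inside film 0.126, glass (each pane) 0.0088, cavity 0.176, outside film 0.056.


Total thermal resistance (series):
  R_total = R_in + R_glass + R_air + R_glass + R_out
  R_total = 0.126 + 0.0088 + 0.176 + 0.0088 + 0.056 = 0.3756 m^2K/W
U-value = 1 / R_total = 1 / 0.3756 = 2.662 W/m^2K

2.662 W/m^2K


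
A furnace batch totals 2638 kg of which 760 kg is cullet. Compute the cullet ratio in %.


Cullet ratio = (cullet mass / total batch mass) * 100
  Ratio = 760 / 2638 * 100 = 28.81%

28.81%


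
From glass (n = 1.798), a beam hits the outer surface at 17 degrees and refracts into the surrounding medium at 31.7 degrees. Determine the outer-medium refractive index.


Apply Snell's law: n1 * sin(theta1) = n2 * sin(theta2)
  n2 = n1 * sin(theta1) / sin(theta2)
  sin(17) = 0.292372
  sin(31.7) = 0.525472
  n2 = 1.798 * 0.292372 / 0.525472 = 1.0004

1.0004


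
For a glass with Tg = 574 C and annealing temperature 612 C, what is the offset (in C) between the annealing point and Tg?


Offset = T_anneal - Tg:
  offset = 612 - 574 = 38 C

38 C


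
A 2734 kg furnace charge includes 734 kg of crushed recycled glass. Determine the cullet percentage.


Cullet ratio = (cullet mass / total batch mass) * 100
  Ratio = 734 / 2734 * 100 = 26.85%

26.85%


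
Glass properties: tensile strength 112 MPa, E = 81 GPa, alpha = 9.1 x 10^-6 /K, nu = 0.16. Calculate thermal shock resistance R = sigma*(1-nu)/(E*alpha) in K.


Thermal shock resistance: R = sigma * (1 - nu) / (E * alpha)
  Numerator = 112 * (1 - 0.16) = 94.08
  Denominator = 81 * 1000 * (9.1 x 10^-6) = 0.7371
  R = 94.08 / 0.7371 = 127.6 K

127.6 K


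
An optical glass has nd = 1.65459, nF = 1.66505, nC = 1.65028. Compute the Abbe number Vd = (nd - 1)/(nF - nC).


Abbe number formula: Vd = (nd - 1) / (nF - nC)
  nd - 1 = 1.65459 - 1 = 0.65459
  nF - nC = 1.66505 - 1.65028 = 0.01477
  Vd = 0.65459 / 0.01477 = 44.32

44.32


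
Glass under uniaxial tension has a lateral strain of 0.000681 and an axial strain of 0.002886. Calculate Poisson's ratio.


Poisson's ratio: nu = lateral strain / axial strain
  nu = 0.000681 / 0.002886 = 0.236

0.236


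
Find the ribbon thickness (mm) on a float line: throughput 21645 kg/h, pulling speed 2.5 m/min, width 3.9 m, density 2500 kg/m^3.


Ribbon cross-section from mass balance:
  Volume rate = throughput / density = 21645 / 2500 = 8.658 m^3/h
  thickness = volume rate / (speed * 60 * width), i.e.
  thickness = throughput / (60 * speed * width * density) * 1000
  thickness = 21645 / (60 * 2.5 * 3.9 * 2500) * 1000 = 14.8 mm

14.8 mm


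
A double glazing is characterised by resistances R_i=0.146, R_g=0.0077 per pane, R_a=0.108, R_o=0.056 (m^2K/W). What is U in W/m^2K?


Total thermal resistance (series):
  R_total = R_in + R_glass + R_air + R_glass + R_out
  R_total = 0.146 + 0.0077 + 0.108 + 0.0077 + 0.056 = 0.3254 m^2K/W
U-value = 1 / R_total = 1 / 0.3254 = 3.073 W/m^2K

3.073 W/m^2K


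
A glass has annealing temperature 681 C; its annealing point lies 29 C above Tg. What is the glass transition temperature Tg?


Rearrange T_anneal = Tg + offset for Tg:
  Tg = T_anneal - offset = 681 - 29 = 652 C

652 C


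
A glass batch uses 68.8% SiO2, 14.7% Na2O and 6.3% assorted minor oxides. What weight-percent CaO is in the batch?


Pieces sum to 100%:
  CaO = 100 - (SiO2 + Na2O + others)
  CaO = 100 - (68.8 + 14.7 + 6.3) = 10.2%

10.2%


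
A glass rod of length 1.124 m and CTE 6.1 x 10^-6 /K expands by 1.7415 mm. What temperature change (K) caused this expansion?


Rearrange dL = alpha * L0 * dT for dT:
  dT = dL / (alpha * L0)
  dL (m) = 1.7415 / 1000 = 0.0017415
  dT = 0.0017415 / ((6.1 x 10^-6) * 1.124) = 254.0 K

254.0 K


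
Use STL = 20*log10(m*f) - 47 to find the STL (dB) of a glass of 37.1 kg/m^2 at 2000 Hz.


Mass law: STL = 20 * log10(m * f) - 47
  m * f = 37.1 * 2000 = 74200
  log10(74200) = 4.8704
  STL = 20 * 4.8704 - 47 = 97.408 - 47 = 50.4 dB

50.4 dB


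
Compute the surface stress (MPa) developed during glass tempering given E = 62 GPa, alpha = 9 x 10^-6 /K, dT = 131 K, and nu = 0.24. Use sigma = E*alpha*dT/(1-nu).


Tempering stress: sigma = E * alpha * dT / (1 - nu)
  E (MPa) = 62 * 1000 = 62000
  Numerator = 62000 * (9 x 10^-6) * 131 = 73.098
  Denominator = 1 - 0.24 = 0.76
  sigma = 73.098 / 0.76 = 96.2 MPa

96.2 MPa


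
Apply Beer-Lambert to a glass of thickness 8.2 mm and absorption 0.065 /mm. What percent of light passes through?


Beer-Lambert law: T = exp(-alpha * thickness)
  exponent = -0.065 * 8.2 = -0.533
  T = exp(-0.533) = 0.5868
  Percentage = 0.5868 * 100 = 58.68%

58.68%


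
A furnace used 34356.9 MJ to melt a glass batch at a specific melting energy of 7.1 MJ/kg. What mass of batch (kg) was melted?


Rearrange E = m * s for m:
  m = E / s
  m = 34356.9 / 7.1 = 4839.0 kg

4839.0 kg


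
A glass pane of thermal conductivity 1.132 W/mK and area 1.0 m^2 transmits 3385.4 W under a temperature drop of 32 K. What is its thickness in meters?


Fourier's law: t = k * A * dT / Q
  t = 1.132 * 1.0 * 32 / 3385.4
  t = 36.224 / 3385.4 = 0.0107 m

0.0107 m


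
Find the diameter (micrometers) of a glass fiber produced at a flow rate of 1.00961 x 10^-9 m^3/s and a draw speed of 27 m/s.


Cross-sectional area from continuity:
  A = Q / v = 1.00961 x 10^-9 / 27 = 3.739296 x 10^-11 m^2
Diameter from circular cross-section:
  d = sqrt(4A / pi) * 10^6 (m -> um)
  d = sqrt(4 * 3.739296 x 10^-11 / pi) * 10^6 = 6.9 um

6.9 um


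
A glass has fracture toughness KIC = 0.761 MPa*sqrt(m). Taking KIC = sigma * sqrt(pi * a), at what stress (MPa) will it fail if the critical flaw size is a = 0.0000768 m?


Rearrange KIC = sigma * sqrt(pi * a):
  sigma = KIC / sqrt(pi * a)
  sqrt(pi * 0.0000768) = 0.015533
  sigma = 0.761 / 0.015533 = 48.99 MPa

48.99 MPa


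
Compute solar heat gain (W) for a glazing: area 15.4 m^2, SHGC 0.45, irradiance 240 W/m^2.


Solar heat gain: Q = Area * SHGC * Irradiance
  Q = 15.4 * 0.45 * 240 = 1663.2 W

1663.2 W


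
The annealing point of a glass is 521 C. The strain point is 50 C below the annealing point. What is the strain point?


Strain point = annealing point - difference:
  T_strain = 521 - 50 = 471 C

471 C


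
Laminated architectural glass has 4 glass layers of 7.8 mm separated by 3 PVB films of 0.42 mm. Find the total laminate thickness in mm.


Total thickness = glass contribution + PVB contribution
  Glass: 4 * 7.8 = 31.2 mm
  PVB: 3 * 0.42 = 1.26 mm
  Total = 31.2 + 1.26 = 32.46 mm

32.46 mm


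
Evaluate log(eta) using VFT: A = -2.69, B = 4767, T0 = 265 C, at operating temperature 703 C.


VFT equation: log(eta) = A + B / (T - T0)
  T - T0 = 703 - 265 = 438
  B / (T - T0) = 4767 / 438 = 10.884
  log(eta) = -2.69 + 10.884 = 8.194

8.194


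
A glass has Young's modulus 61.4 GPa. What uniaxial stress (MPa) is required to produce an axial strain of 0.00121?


Rearrange E = sigma / epsilon:
  sigma = E * epsilon
  E (MPa) = 61.4 * 1000 = 61400
  sigma = 61400 * 0.00121 = 74.29 MPa

74.29 MPa


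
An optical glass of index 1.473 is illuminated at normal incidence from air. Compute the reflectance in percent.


Fresnel reflectance at normal incidence:
  R = ((n - 1)/(n + 1))^2
  (n - 1)/(n + 1) = (1.473 - 1)/(1.473 + 1) = 0.191266
  R = 0.191266^2 = 0.0365827
  R(%) = 0.0365827 * 100 = 3.658%

3.658%


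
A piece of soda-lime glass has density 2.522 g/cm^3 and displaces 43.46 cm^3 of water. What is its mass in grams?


Rearrange rho = m / V:
  m = rho * V
  m = 2.522 * 43.46 = 109.606 g

109.606 g


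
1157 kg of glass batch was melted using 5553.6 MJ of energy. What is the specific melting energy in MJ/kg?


Rearrange E = m * s for s:
  s = E / m
  s = 5553.6 / 1157 = 4.8 MJ/kg

4.8 MJ/kg


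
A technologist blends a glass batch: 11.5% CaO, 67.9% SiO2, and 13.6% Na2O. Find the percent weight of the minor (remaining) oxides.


Sum the three major oxides:
  SiO2 + Na2O + CaO = 67.9 + 13.6 + 11.5 = 93.0%
Subtract from 100%:
  Others = 100 - 93.0 = 7.0%

7.0%


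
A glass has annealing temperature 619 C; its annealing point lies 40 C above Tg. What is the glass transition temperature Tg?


Rearrange T_anneal = Tg + offset for Tg:
  Tg = T_anneal - offset = 619 - 40 = 579 C

579 C


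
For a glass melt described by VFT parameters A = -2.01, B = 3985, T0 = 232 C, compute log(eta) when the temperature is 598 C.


VFT equation: log(eta) = A + B / (T - T0)
  T - T0 = 598 - 232 = 366
  B / (T - T0) = 3985 / 366 = 10.888
  log(eta) = -2.01 + 10.888 = 8.878

8.878


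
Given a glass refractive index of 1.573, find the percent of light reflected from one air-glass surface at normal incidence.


Fresnel reflectance at normal incidence:
  R = ((n - 1)/(n + 1))^2
  (n - 1)/(n + 1) = (1.573 - 1)/(1.573 + 1) = 0.222697
  R = 0.222697^2 = 0.049594
  R(%) = 0.049594 * 100 = 4.959%

4.959%


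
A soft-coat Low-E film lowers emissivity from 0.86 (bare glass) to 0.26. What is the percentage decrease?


Percentage reduction = (1 - coated/uncoated) * 100
  Ratio = 0.26 / 0.86 = 0.3023
  Reduction = (1 - 0.3023) * 100 = 69.8%

69.8%


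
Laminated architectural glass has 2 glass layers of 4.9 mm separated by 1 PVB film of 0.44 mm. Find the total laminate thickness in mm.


Total thickness = glass contribution + PVB contribution
  Glass: 2 * 4.9 = 9.8 mm
  PVB: 1 * 0.44 = 0.44 mm
  Total = 9.8 + 0.44 = 10.24 mm

10.24 mm


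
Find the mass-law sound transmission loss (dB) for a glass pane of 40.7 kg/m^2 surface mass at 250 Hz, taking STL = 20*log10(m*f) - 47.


Mass law: STL = 20 * log10(m * f) - 47
  m * f = 40.7 * 250 = 10175
  log10(10175) = 4.00753
  STL = 20 * 4.00753 - 47 = 80.1506 - 47 = 33.2 dB

33.2 dB


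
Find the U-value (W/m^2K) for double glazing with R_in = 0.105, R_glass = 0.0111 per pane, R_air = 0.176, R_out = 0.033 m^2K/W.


Total thermal resistance (series):
  R_total = R_in + R_glass + R_air + R_glass + R_out
  R_total = 0.105 + 0.0111 + 0.176 + 0.0111 + 0.033 = 0.3362 m^2K/W
U-value = 1 / R_total = 1 / 0.3362 = 2.974 W/m^2K

2.974 W/m^2K


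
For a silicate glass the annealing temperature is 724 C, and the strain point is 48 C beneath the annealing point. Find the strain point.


Strain point = annealing point - difference:
  T_strain = 724 - 48 = 676 C

676 C


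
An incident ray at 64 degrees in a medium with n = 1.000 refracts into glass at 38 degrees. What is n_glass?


Apply Snell's law: n1 * sin(theta1) = n2 * sin(theta2)
  n2 = n1 * sin(theta1) / sin(theta2)
  sin(64) = 0.898794
  sin(38) = 0.615661
  n2 = 1.000 * 0.898794 / 0.615661 = 1.4599

1.4599


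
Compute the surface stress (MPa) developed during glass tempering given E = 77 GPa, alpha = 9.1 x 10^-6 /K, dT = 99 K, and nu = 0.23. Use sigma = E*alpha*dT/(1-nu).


Tempering stress: sigma = E * alpha * dT / (1 - nu)
  E (MPa) = 77 * 1000 = 77000
  Numerator = 77000 * (9.1 x 10^-6) * 99 = 69.3693
  Denominator = 1 - 0.23 = 0.77
  sigma = 69.3693 / 0.77 = 90.1 MPa

90.1 MPa


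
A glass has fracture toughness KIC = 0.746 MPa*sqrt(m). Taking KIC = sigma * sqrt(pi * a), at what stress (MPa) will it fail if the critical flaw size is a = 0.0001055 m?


Rearrange KIC = sigma * sqrt(pi * a):
  sigma = KIC / sqrt(pi * a)
  sqrt(pi * 0.0001055) = 0.018205
  sigma = 0.746 / 0.018205 = 40.98 MPa

40.98 MPa


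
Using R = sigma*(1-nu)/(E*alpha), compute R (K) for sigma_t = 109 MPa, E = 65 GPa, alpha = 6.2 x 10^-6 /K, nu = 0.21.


Thermal shock resistance: R = sigma * (1 - nu) / (E * alpha)
  Numerator = 109 * (1 - 0.21) = 86.11
  Denominator = 65 * 1000 * (6.2 x 10^-6) = 0.403
  R = 86.11 / 0.403 = 213.7 K

213.7 K


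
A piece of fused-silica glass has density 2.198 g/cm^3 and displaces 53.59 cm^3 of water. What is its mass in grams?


Rearrange rho = m / V:
  m = rho * V
  m = 2.198 * 53.59 = 117.791 g

117.791 g


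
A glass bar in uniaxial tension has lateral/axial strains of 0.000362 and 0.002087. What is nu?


Poisson's ratio: nu = lateral strain / axial strain
  nu = 0.000362 / 0.002087 = 0.1735

0.1735


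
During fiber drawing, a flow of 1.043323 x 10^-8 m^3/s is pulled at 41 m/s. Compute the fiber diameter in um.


Cross-sectional area from continuity:
  A = Q / v = 1.043323 x 10^-8 / 41 = 2.54469 x 10^-10 m^2
Diameter from circular cross-section:
  d = sqrt(4A / pi) * 10^6 (m -> um)
  d = sqrt(4 * 2.54469 x 10^-10 / pi) * 10^6 = 18.0 um

18.0 um


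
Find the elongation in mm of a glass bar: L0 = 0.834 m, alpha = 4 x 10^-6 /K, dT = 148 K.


Thermal expansion formula: dL = alpha * L0 * dT
  dL = (4 x 10^-6) * 0.834 * 148 = 0.00049373 m
Convert to mm: 0.00049373 * 1000 = 0.4937 mm

0.4937 mm


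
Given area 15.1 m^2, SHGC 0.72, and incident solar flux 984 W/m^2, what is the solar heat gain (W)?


Solar heat gain: Q = Area * SHGC * Irradiance
  Q = 15.1 * 0.72 * 984 = 10698 W

10698 W


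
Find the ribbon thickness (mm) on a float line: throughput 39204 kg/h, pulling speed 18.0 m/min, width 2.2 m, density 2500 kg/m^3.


Ribbon cross-section from mass balance:
  Volume rate = throughput / density = 39204 / 2500 = 15.6816 m^3/h
  thickness = volume rate / (speed * 60 * width), i.e.
  thickness = throughput / (60 * speed * width * density) * 1000
  thickness = 39204 / (60 * 18.0 * 2.2 * 2500) * 1000 = 6.6 mm

6.6 mm


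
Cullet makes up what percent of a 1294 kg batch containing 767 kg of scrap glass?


Cullet ratio = (cullet mass / total batch mass) * 100
  Ratio = 767 / 1294 * 100 = 59.27%

59.27%


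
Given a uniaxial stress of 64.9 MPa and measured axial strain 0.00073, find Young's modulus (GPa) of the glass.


Young's modulus: E = stress / strain
  E = 64.9 MPa / 0.00073 = 88904.11 MPa
Convert to GPa: 88904.11 / 1000 = 88.9 GPa

88.9 GPa


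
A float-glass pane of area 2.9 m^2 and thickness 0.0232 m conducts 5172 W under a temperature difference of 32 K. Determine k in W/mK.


Fourier's law rearranged: k = Q * t / (A * dT)
  Numerator = 5172 * 0.0232 = 119.9904
  Denominator = 2.9 * 32 = 92.8
  k = 119.9904 / 92.8 = 1.293 W/mK

1.293 W/mK


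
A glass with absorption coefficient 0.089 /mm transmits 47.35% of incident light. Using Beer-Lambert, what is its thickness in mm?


Rearrange T = exp(-alpha * thickness):
  thickness = -ln(T) / alpha
  T = 47.35/100 = 0.4735
  ln(T) = -0.7476
  -ln(T) = 0.7476
  thickness = 0.7476 / 0.089 = 8.4 mm

8.4 mm


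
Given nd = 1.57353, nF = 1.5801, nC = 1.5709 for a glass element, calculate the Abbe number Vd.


Abbe number formula: Vd = (nd - 1) / (nF - nC)
  nd - 1 = 1.57353 - 1 = 0.57353
  nF - nC = 1.5801 - 1.5709 = 0.0092
  Vd = 0.57353 / 0.0092 = 62.34

62.34


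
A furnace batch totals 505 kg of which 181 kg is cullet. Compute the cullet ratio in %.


Cullet ratio = (cullet mass / total batch mass) * 100
  Ratio = 181 / 505 * 100 = 35.84%

35.84%


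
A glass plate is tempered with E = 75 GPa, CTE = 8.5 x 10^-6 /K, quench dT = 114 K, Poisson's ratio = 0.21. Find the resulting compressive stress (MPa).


Tempering stress: sigma = E * alpha * dT / (1 - nu)
  E (MPa) = 75 * 1000 = 75000
  Numerator = 75000 * (8.5 x 10^-6) * 114 = 72.675
  Denominator = 1 - 0.21 = 0.79
  sigma = 72.675 / 0.79 = 92.0 MPa

92.0 MPa


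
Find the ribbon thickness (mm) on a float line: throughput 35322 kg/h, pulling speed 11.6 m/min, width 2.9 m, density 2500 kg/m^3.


Ribbon cross-section from mass balance:
  Volume rate = throughput / density = 35322 / 2500 = 14.1288 m^3/h
  thickness = volume rate / (speed * 60 * width), i.e.
  thickness = throughput / (60 * speed * width * density) * 1000
  thickness = 35322 / (60 * 11.6 * 2.9 * 2500) * 1000 = 7.0 mm

7.0 mm


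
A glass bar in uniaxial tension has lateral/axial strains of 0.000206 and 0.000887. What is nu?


Poisson's ratio: nu = lateral strain / axial strain
  nu = 0.000206 / 0.000887 = 0.2322

0.2322


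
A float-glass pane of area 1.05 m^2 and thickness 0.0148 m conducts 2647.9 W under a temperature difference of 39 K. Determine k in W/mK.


Fourier's law rearranged: k = Q * t / (A * dT)
  Numerator = 2647.9 * 0.0148 = 39.18892
  Denominator = 1.05 * 39 = 40.95
  k = 39.18892 / 40.95 = 0.957 W/mK

0.957 W/mK


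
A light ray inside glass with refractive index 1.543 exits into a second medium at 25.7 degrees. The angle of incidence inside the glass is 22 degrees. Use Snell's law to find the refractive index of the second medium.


Apply Snell's law: n1 * sin(theta1) = n2 * sin(theta2)
  n2 = n1 * sin(theta1) / sin(theta2)
  sin(22) = 0.374607
  sin(25.7) = 0.433659
  n2 = 1.543 * 0.374607 / 0.433659 = 1.3329

1.3329


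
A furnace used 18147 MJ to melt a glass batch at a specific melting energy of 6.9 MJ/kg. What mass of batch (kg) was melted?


Rearrange E = m * s for m:
  m = E / s
  m = 18147 / 6.9 = 2630.0 kg

2630.0 kg


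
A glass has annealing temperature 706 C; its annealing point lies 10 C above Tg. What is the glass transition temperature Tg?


Rearrange T_anneal = Tg + offset for Tg:
  Tg = T_anneal - offset = 706 - 10 = 696 C

696 C


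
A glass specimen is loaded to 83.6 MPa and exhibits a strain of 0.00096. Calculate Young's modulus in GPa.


Young's modulus: E = stress / strain
  E = 83.6 MPa / 0.00096 = 87083.33 MPa
Convert to GPa: 87083.33 / 1000 = 87.08 GPa

87.08 GPa


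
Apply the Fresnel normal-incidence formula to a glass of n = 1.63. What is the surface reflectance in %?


Fresnel reflectance at normal incidence:
  R = ((n - 1)/(n + 1))^2
  (n - 1)/(n + 1) = (1.63 - 1)/(1.63 + 1) = 0.239544
  R = 0.239544^2 = 0.0573813
  R(%) = 0.0573813 * 100 = 5.738%

5.738%


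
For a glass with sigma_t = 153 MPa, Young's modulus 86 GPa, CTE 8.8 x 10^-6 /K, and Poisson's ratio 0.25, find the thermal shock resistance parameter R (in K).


Thermal shock resistance: R = sigma * (1 - nu) / (E * alpha)
  Numerator = 153 * (1 - 0.25) = 114.75
  Denominator = 86 * 1000 * (8.8 x 10^-6) = 0.7568
  R = 114.75 / 0.7568 = 151.6 K

151.6 K


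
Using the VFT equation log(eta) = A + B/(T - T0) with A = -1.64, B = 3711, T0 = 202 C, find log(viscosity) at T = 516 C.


VFT equation: log(eta) = A + B / (T - T0)
  T - T0 = 516 - 202 = 314
  B / (T - T0) = 3711 / 314 = 11.818
  log(eta) = -1.64 + 11.818 = 10.178

10.178


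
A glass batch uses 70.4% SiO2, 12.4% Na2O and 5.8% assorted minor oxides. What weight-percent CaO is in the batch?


Pieces sum to 100%:
  CaO = 100 - (SiO2 + Na2O + others)
  CaO = 100 - (70.4 + 12.4 + 5.8) = 11.4%

11.4%


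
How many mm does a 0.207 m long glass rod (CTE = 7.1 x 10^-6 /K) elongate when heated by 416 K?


Thermal expansion formula: dL = alpha * L0 * dT
  dL = (7.1 x 10^-6) * 0.207 * 416 = 0.0006114 m
Convert to mm: 0.0006114 * 1000 = 0.6114 mm

0.6114 mm


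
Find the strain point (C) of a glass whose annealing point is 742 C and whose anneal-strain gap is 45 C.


Strain point = annealing point - difference:
  T_strain = 742 - 45 = 697 C

697 C


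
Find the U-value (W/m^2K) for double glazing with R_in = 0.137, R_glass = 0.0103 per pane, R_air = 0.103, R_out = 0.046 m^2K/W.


Total thermal resistance (series):
  R_total = R_in + R_glass + R_air + R_glass + R_out
  R_total = 0.137 + 0.0103 + 0.103 + 0.0103 + 0.046 = 0.3066 m^2K/W
U-value = 1 / R_total = 1 / 0.3066 = 3.262 W/m^2K

3.262 W/m^2K


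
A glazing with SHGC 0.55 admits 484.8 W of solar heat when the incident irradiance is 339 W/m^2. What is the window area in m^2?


Rearrange Q = Area * SHGC * Irradiance:
  Area = Q / (SHGC * Irradiance)
  Area = 484.8 / (0.55 * 339) = 2.6 m^2

2.6 m^2


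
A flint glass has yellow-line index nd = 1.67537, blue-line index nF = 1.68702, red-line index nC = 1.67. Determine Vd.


Abbe number formula: Vd = (nd - 1) / (nF - nC)
  nd - 1 = 1.67537 - 1 = 0.67537
  nF - nC = 1.68702 - 1.67 = 0.01702
  Vd = 0.67537 / 0.01702 = 39.68

39.68


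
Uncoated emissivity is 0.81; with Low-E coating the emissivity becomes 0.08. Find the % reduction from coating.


Percentage reduction = (1 - coated/uncoated) * 100
  Ratio = 0.08 / 0.81 = 0.0988
  Reduction = (1 - 0.0988) * 100 = 90.1%

90.1%


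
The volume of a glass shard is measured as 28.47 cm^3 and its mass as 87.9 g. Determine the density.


Use the definition of density:
  rho = mass / volume
  rho = 87.9 / 28.47 = 3.087 g/cm^3

3.087 g/cm^3


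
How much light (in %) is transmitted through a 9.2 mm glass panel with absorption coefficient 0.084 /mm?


Beer-Lambert law: T = exp(-alpha * thickness)
  exponent = -0.084 * 9.2 = -0.7728
  T = exp(-0.7728) = 0.4617
  Percentage = 0.4617 * 100 = 46.17%

46.17%


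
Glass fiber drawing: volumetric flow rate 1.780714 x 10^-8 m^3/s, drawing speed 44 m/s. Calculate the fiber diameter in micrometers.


Cross-sectional area from continuity:
  A = Q / v = 1.780714 x 10^-8 / 44 = 4.047077 x 10^-10 m^2
Diameter from circular cross-section:
  d = sqrt(4A / pi) * 10^6 (m -> um)
  d = sqrt(4 * 4.047077 x 10^-10 / pi) * 10^6 = 22.7 um

22.7 um


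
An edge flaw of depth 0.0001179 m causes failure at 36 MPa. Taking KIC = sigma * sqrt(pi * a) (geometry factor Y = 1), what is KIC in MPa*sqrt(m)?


Fracture toughness: KIC = sigma * sqrt(pi * a)
  pi * a = pi * 0.0001179 = 0.000370394
  sqrt(pi * a) = 0.019246
  KIC = 36 * 0.019246 = 0.693 MPa*sqrt(m)

0.693 MPa*sqrt(m)


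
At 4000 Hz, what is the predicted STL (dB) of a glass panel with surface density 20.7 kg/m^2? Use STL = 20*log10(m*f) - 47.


Mass law: STL = 20 * log10(m * f) - 47
  m * f = 20.7 * 4000 = 82800
  log10(82800) = 4.91803
  STL = 20 * 4.91803 - 47 = 98.3606 - 47 = 51.4 dB

51.4 dB


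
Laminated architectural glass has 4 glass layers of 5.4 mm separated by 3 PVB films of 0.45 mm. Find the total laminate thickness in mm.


Total thickness = glass contribution + PVB contribution
  Glass: 4 * 5.4 = 21.6 mm
  PVB: 3 * 0.45 = 1.35 mm
  Total = 21.6 + 1.35 = 22.95 mm

22.95 mm


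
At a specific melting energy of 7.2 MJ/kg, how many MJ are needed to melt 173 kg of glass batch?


Total energy = mass * specific energy
  E = 173 * 7.2 = 1245.6 MJ

1245.6 MJ


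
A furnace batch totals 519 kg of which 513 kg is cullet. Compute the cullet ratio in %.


Cullet ratio = (cullet mass / total batch mass) * 100
  Ratio = 513 / 519 * 100 = 98.84%

98.84%


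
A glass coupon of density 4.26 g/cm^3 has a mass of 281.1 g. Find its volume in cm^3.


Rearrange rho = m / V:
  V = m / rho
  V = 281.1 / 4.26 = 65.986 cm^3

65.986 cm^3


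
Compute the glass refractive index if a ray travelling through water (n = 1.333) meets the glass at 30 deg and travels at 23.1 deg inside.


Apply Snell's law: n1 * sin(theta1) = n2 * sin(theta2)
  n2 = n1 * sin(theta1) / sin(theta2)
  sin(30) = 0.5
  sin(23.1) = 0.392337
  n2 = 1.333 * 0.5 / 0.392337 = 1.6988

1.6988


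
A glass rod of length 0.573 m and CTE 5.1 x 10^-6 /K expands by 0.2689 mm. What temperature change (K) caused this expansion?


Rearrange dL = alpha * L0 * dT for dT:
  dT = dL / (alpha * L0)
  dL (m) = 0.2689 / 1000 = 0.0002689
  dT = 0.0002689 / ((5.1 x 10^-6) * 0.573) = 92.0 K

92.0 K


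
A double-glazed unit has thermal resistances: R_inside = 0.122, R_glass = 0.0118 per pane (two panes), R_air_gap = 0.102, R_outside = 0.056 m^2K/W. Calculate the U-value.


Total thermal resistance (series):
  R_total = R_in + R_glass + R_air + R_glass + R_out
  R_total = 0.122 + 0.0118 + 0.102 + 0.0118 + 0.056 = 0.3036 m^2K/W
U-value = 1 / R_total = 1 / 0.3036 = 3.294 W/m^2K

3.294 W/m^2K


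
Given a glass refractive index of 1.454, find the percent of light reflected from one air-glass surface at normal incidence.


Fresnel reflectance at normal incidence:
  R = ((n - 1)/(n + 1))^2
  (n - 1)/(n + 1) = (1.454 - 1)/(1.454 + 1) = 0.185004
  R = 0.185004^2 = 0.0342265
  R(%) = 0.0342265 * 100 = 3.423%

3.423%


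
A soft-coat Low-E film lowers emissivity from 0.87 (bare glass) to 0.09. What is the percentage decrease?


Percentage reduction = (1 - coated/uncoated) * 100
  Ratio = 0.09 / 0.87 = 0.1034
  Reduction = (1 - 0.1034) * 100 = 89.7%

89.7%


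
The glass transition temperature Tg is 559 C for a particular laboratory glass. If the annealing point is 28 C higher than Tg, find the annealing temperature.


The annealing temperature is Tg plus the offset:
  T_anneal = 559 + 28 = 587 C

587 C


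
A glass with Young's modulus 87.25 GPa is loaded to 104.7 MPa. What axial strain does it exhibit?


Rearrange E = sigma / epsilon:
  epsilon = sigma / E
  E (MPa) = 87.25 * 1000 = 87250
  epsilon = 104.7 / 87250 = 0.0012

0.0012


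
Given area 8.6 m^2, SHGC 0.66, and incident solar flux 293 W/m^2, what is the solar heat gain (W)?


Solar heat gain: Q = Area * SHGC * Irradiance
  Q = 8.6 * 0.66 * 293 = 1663.1 W

1663.1 W


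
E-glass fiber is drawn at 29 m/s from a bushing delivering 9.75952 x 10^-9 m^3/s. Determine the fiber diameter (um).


Cross-sectional area from continuity:
  A = Q / v = 9.75952 x 10^-9 / 29 = 3.365352 x 10^-10 m^2
Diameter from circular cross-section:
  d = sqrt(4A / pi) * 10^6 (m -> um)
  d = sqrt(4 * 3.365352 x 10^-10 / pi) * 10^6 = 20.7 um

20.7 um


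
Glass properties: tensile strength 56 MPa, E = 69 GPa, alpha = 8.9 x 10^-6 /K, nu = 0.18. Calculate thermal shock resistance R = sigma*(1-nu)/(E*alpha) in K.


Thermal shock resistance: R = sigma * (1 - nu) / (E * alpha)
  Numerator = 56 * (1 - 0.18) = 45.92
  Denominator = 69 * 1000 * (8.9 x 10^-6) = 0.6141
  R = 45.92 / 0.6141 = 74.8 K

74.8 K


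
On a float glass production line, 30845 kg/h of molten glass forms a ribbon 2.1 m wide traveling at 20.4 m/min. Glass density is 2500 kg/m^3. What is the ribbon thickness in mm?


Ribbon cross-section from mass balance:
  Volume rate = throughput / density = 30845 / 2500 = 12.338 m^3/h
  thickness = volume rate / (speed * 60 * width), i.e.
  thickness = throughput / (60 * speed * width * density) * 1000
  thickness = 30845 / (60 * 20.4 * 2.1 * 2500) * 1000 = 4.8 mm

4.8 mm


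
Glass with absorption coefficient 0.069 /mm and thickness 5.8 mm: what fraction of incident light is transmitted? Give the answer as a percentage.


Beer-Lambert law: T = exp(-alpha * thickness)
  exponent = -0.069 * 5.8 = -0.4002
  T = exp(-0.4002) = 0.6702
  Percentage = 0.6702 * 100 = 67.02%

67.02%


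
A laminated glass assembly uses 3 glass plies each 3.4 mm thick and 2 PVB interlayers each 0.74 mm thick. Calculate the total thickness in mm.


Total thickness = glass contribution + PVB contribution
  Glass: 3 * 3.4 = 10.2 mm
  PVB: 2 * 0.74 = 1.48 mm
  Total = 10.2 + 1.48 = 11.68 mm

11.68 mm


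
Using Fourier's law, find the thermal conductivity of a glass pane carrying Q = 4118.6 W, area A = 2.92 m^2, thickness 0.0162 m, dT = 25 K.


Fourier's law rearranged: k = Q * t / (A * dT)
  Numerator = 4118.6 * 0.0162 = 66.72132
  Denominator = 2.92 * 25 = 73.0
  k = 66.72132 / 73.0 = 0.914 W/mK

0.914 W/mK


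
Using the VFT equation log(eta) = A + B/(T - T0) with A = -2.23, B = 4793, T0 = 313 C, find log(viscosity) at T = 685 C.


VFT equation: log(eta) = A + B / (T - T0)
  T - T0 = 685 - 313 = 372
  B / (T - T0) = 4793 / 372 = 12.884
  log(eta) = -2.23 + 12.884 = 10.654

10.654


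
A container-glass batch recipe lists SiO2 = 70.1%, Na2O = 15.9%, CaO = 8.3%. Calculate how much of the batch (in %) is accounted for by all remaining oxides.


Sum the three major oxides:
  SiO2 + Na2O + CaO = 70.1 + 15.9 + 8.3 = 94.3%
Subtract from 100%:
  Others = 100 - 94.3 = 5.7%

5.7%


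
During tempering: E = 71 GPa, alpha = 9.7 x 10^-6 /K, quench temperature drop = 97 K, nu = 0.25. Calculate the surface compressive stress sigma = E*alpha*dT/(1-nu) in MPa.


Tempering stress: sigma = E * alpha * dT / (1 - nu)
  E (MPa) = 71 * 1000 = 71000
  Numerator = 71000 * (9.7 x 10^-6) * 97 = 66.8039
  Denominator = 1 - 0.25 = 0.75
  sigma = 66.8039 / 0.75 = 89.1 MPa

89.1 MPa


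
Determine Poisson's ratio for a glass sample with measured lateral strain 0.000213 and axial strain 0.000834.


Poisson's ratio: nu = lateral strain / axial strain
  nu = 0.000213 / 0.000834 = 0.2554

0.2554


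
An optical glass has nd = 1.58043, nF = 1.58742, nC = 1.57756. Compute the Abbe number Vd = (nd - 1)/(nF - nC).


Abbe number formula: Vd = (nd - 1) / (nF - nC)
  nd - 1 = 1.58043 - 1 = 0.58043
  nF - nC = 1.58742 - 1.57756 = 0.00986
  Vd = 0.58043 / 0.00986 = 58.87

58.87


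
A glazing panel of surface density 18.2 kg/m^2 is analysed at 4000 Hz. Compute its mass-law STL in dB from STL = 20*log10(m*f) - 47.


Mass law: STL = 20 * log10(m * f) - 47
  m * f = 18.2 * 4000 = 72800
  log10(72800) = 4.86213
  STL = 20 * 4.86213 - 47 = 97.2426 - 47 = 50.2 dB

50.2 dB


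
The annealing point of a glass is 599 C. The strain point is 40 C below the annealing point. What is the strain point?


Strain point = annealing point - difference:
  T_strain = 599 - 40 = 559 C

559 C


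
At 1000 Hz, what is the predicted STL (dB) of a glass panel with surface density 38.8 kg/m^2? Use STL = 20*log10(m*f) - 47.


Mass law: STL = 20 * log10(m * f) - 47
  m * f = 38.8 * 1000 = 38800
  log10(38800) = 4.58883
  STL = 20 * 4.58883 - 47 = 91.7766 - 47 = 44.8 dB

44.8 dB


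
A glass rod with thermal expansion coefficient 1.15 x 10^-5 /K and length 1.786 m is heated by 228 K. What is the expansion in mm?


Thermal expansion formula: dL = alpha * L0 * dT
  dL = (1.15 x 10^-5) * 1.786 * 228 = 0.00468289 m
Convert to mm: 0.00468289 * 1000 = 4.6829 mm

4.6829 mm


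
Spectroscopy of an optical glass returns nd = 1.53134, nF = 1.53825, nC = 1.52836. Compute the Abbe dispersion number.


Abbe number formula: Vd = (nd - 1) / (nF - nC)
  nd - 1 = 1.53134 - 1 = 0.53134
  nF - nC = 1.53825 - 1.52836 = 0.00989
  Vd = 0.53134 / 0.00989 = 53.72

53.72


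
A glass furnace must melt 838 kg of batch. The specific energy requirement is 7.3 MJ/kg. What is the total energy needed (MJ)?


Total energy = mass * specific energy
  E = 838 * 7.3 = 6117.4 MJ

6117.4 MJ


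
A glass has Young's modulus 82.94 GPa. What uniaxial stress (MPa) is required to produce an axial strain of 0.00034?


Rearrange E = sigma / epsilon:
  sigma = E * epsilon
  E (MPa) = 82.94 * 1000 = 82940
  sigma = 82940 * 0.00034 = 28.2 MPa

28.2 MPa


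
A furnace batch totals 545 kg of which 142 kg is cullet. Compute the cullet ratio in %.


Cullet ratio = (cullet mass / total batch mass) * 100
  Ratio = 142 / 545 * 100 = 26.06%

26.06%


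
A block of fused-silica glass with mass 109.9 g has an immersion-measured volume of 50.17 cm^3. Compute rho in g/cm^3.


Use the definition of density:
  rho = mass / volume
  rho = 109.9 / 50.17 = 2.191 g/cm^3

2.191 g/cm^3


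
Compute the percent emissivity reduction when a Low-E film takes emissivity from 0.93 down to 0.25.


Percentage reduction = (1 - coated/uncoated) * 100
  Ratio = 0.25 / 0.93 = 0.2688
  Reduction = (1 - 0.2688) * 100 = 73.1%

73.1%
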